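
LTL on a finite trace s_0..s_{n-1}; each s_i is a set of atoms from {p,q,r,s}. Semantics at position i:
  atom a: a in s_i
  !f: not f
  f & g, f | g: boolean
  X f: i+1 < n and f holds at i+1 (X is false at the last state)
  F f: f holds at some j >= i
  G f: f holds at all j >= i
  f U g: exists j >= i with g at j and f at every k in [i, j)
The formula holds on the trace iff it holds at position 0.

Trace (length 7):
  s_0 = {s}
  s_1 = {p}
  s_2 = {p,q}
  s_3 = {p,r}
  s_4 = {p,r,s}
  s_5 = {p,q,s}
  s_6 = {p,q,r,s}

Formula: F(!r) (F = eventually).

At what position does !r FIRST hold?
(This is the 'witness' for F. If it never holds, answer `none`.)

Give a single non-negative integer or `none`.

s_0={s}: !r=True r=False
s_1={p}: !r=True r=False
s_2={p,q}: !r=True r=False
s_3={p,r}: !r=False r=True
s_4={p,r,s}: !r=False r=True
s_5={p,q,s}: !r=True r=False
s_6={p,q,r,s}: !r=False r=True
F(!r) holds; first witness at position 0.

Answer: 0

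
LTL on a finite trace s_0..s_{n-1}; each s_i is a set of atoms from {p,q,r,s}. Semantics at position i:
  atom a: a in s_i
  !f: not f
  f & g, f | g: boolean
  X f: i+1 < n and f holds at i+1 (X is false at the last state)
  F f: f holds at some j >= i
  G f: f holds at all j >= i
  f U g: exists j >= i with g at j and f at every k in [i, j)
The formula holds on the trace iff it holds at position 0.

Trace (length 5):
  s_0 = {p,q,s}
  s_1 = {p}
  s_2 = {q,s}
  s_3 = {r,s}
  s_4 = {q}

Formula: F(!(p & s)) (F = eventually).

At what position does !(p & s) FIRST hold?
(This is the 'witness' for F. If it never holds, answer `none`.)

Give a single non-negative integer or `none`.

Answer: 1

Derivation:
s_0={p,q,s}: !(p & s)=False (p & s)=True p=True s=True
s_1={p}: !(p & s)=True (p & s)=False p=True s=False
s_2={q,s}: !(p & s)=True (p & s)=False p=False s=True
s_3={r,s}: !(p & s)=True (p & s)=False p=False s=True
s_4={q}: !(p & s)=True (p & s)=False p=False s=False
F(!(p & s)) holds; first witness at position 1.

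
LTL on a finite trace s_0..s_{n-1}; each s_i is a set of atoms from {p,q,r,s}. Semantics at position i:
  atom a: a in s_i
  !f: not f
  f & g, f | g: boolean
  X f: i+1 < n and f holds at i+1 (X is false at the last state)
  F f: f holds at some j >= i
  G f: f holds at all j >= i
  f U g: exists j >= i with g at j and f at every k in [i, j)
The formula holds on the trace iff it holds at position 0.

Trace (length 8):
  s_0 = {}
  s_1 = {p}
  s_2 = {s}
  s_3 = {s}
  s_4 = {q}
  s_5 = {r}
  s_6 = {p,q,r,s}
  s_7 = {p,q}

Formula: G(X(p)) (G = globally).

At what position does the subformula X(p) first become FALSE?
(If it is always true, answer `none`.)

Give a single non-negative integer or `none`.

Answer: 1

Derivation:
s_0={}: X(p)=True p=False
s_1={p}: X(p)=False p=True
s_2={s}: X(p)=False p=False
s_3={s}: X(p)=False p=False
s_4={q}: X(p)=False p=False
s_5={r}: X(p)=True p=False
s_6={p,q,r,s}: X(p)=True p=True
s_7={p,q}: X(p)=False p=True
G(X(p)) holds globally = False
First violation at position 1.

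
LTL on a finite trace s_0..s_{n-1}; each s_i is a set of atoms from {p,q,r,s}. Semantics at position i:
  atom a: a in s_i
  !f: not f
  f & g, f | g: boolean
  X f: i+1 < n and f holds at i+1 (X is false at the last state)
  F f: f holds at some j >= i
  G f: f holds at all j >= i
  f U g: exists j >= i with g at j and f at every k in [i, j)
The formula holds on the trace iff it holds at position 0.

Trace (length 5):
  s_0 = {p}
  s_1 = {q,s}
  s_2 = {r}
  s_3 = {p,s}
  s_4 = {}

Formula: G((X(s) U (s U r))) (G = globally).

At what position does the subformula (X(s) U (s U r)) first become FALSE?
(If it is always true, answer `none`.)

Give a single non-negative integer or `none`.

Answer: 3

Derivation:
s_0={p}: (X(s) U (s U r))=True X(s)=True s=False (s U r)=False r=False
s_1={q,s}: (X(s) U (s U r))=True X(s)=False s=True (s U r)=True r=False
s_2={r}: (X(s) U (s U r))=True X(s)=True s=False (s U r)=True r=True
s_3={p,s}: (X(s) U (s U r))=False X(s)=False s=True (s U r)=False r=False
s_4={}: (X(s) U (s U r))=False X(s)=False s=False (s U r)=False r=False
G((X(s) U (s U r))) holds globally = False
First violation at position 3.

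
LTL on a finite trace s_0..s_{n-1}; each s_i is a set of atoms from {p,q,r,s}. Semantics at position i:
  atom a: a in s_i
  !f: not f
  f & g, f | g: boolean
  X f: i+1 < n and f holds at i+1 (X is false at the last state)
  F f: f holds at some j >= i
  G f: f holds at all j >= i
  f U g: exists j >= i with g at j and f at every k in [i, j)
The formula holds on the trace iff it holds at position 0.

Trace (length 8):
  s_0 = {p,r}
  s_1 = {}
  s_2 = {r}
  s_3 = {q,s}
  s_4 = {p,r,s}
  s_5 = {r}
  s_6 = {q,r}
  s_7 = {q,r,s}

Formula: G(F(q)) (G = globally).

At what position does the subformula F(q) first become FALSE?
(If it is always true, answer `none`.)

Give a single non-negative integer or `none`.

Answer: none

Derivation:
s_0={p,r}: F(q)=True q=False
s_1={}: F(q)=True q=False
s_2={r}: F(q)=True q=False
s_3={q,s}: F(q)=True q=True
s_4={p,r,s}: F(q)=True q=False
s_5={r}: F(q)=True q=False
s_6={q,r}: F(q)=True q=True
s_7={q,r,s}: F(q)=True q=True
G(F(q)) holds globally = True
No violation — formula holds at every position.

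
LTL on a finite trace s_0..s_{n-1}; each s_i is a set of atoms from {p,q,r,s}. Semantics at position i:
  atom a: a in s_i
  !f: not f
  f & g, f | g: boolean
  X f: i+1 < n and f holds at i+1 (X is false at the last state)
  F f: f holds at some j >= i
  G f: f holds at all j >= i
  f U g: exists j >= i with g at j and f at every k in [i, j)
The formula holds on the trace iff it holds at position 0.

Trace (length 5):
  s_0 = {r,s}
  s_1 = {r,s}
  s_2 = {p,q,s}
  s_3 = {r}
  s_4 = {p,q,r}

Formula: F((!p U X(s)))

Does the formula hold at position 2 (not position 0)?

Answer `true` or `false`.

Answer: false

Derivation:
s_0={r,s}: F((!p U X(s)))=True (!p U X(s))=True !p=True p=False X(s)=True s=True
s_1={r,s}: F((!p U X(s)))=True (!p U X(s))=True !p=True p=False X(s)=True s=True
s_2={p,q,s}: F((!p U X(s)))=False (!p U X(s))=False !p=False p=True X(s)=False s=True
s_3={r}: F((!p U X(s)))=False (!p U X(s))=False !p=True p=False X(s)=False s=False
s_4={p,q,r}: F((!p U X(s)))=False (!p U X(s))=False !p=False p=True X(s)=False s=False
Evaluating at position 2: result = False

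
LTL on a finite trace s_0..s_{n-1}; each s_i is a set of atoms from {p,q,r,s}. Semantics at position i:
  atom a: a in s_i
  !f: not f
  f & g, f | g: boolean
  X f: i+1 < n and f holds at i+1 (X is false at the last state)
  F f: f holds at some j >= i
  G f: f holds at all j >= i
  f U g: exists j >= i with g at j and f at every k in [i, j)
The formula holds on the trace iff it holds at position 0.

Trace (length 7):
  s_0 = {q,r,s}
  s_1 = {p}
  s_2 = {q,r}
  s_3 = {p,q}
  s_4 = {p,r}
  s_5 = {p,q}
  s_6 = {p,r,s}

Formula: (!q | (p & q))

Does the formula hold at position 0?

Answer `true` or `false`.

Answer: false

Derivation:
s_0={q,r,s}: (!q | (p & q))=False !q=False q=True (p & q)=False p=False
s_1={p}: (!q | (p & q))=True !q=True q=False (p & q)=False p=True
s_2={q,r}: (!q | (p & q))=False !q=False q=True (p & q)=False p=False
s_3={p,q}: (!q | (p & q))=True !q=False q=True (p & q)=True p=True
s_4={p,r}: (!q | (p & q))=True !q=True q=False (p & q)=False p=True
s_5={p,q}: (!q | (p & q))=True !q=False q=True (p & q)=True p=True
s_6={p,r,s}: (!q | (p & q))=True !q=True q=False (p & q)=False p=True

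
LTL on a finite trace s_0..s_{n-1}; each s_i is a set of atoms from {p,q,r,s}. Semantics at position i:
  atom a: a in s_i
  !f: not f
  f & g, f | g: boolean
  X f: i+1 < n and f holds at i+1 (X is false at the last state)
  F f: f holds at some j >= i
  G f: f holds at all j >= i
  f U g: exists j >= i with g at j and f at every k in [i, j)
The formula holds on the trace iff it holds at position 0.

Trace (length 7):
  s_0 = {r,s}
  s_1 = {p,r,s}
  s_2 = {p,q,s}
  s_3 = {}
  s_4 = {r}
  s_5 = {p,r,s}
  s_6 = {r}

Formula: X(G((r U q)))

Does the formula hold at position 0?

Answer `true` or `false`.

Answer: false

Derivation:
s_0={r,s}: X(G((r U q)))=False G((r U q))=False (r U q)=True r=True q=False
s_1={p,r,s}: X(G((r U q)))=False G((r U q))=False (r U q)=True r=True q=False
s_2={p,q,s}: X(G((r U q)))=False G((r U q))=False (r U q)=True r=False q=True
s_3={}: X(G((r U q)))=False G((r U q))=False (r U q)=False r=False q=False
s_4={r}: X(G((r U q)))=False G((r U q))=False (r U q)=False r=True q=False
s_5={p,r,s}: X(G((r U q)))=False G((r U q))=False (r U q)=False r=True q=False
s_6={r}: X(G((r U q)))=False G((r U q))=False (r U q)=False r=True q=False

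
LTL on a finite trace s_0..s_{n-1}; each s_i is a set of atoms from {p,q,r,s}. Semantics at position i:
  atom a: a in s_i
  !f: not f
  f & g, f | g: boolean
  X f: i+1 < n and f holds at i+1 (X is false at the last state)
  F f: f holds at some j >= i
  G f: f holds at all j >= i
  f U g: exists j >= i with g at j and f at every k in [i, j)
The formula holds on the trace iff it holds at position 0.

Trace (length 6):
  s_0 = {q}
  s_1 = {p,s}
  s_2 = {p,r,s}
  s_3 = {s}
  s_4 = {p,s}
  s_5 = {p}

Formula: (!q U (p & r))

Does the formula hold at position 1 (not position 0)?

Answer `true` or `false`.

s_0={q}: (!q U (p & r))=False !q=False q=True (p & r)=False p=False r=False
s_1={p,s}: (!q U (p & r))=True !q=True q=False (p & r)=False p=True r=False
s_2={p,r,s}: (!q U (p & r))=True !q=True q=False (p & r)=True p=True r=True
s_3={s}: (!q U (p & r))=False !q=True q=False (p & r)=False p=False r=False
s_4={p,s}: (!q U (p & r))=False !q=True q=False (p & r)=False p=True r=False
s_5={p}: (!q U (p & r))=False !q=True q=False (p & r)=False p=True r=False
Evaluating at position 1: result = True

Answer: true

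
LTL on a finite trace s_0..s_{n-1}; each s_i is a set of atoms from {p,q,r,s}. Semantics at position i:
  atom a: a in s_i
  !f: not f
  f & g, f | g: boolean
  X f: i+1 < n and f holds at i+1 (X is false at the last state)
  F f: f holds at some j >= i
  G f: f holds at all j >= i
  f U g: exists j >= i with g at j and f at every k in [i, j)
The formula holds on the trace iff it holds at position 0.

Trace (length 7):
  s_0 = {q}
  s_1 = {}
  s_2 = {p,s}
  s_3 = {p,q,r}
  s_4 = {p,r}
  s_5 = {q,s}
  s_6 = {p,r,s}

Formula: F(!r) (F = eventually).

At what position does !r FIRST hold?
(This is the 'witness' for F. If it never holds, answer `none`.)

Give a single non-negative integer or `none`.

s_0={q}: !r=True r=False
s_1={}: !r=True r=False
s_2={p,s}: !r=True r=False
s_3={p,q,r}: !r=False r=True
s_4={p,r}: !r=False r=True
s_5={q,s}: !r=True r=False
s_6={p,r,s}: !r=False r=True
F(!r) holds; first witness at position 0.

Answer: 0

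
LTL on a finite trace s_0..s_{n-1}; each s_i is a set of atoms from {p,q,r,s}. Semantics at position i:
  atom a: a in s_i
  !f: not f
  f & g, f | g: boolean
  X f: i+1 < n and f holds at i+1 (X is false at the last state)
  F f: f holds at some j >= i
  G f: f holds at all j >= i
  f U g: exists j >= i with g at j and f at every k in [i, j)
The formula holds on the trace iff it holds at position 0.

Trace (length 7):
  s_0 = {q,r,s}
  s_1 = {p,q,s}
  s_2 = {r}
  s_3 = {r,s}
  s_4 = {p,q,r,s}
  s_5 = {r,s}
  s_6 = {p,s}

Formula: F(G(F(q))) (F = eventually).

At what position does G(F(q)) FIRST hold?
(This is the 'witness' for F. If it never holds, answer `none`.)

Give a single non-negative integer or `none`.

s_0={q,r,s}: G(F(q))=False F(q)=True q=True
s_1={p,q,s}: G(F(q))=False F(q)=True q=True
s_2={r}: G(F(q))=False F(q)=True q=False
s_3={r,s}: G(F(q))=False F(q)=True q=False
s_4={p,q,r,s}: G(F(q))=False F(q)=True q=True
s_5={r,s}: G(F(q))=False F(q)=False q=False
s_6={p,s}: G(F(q))=False F(q)=False q=False
F(G(F(q))) does not hold (no witness exists).

Answer: none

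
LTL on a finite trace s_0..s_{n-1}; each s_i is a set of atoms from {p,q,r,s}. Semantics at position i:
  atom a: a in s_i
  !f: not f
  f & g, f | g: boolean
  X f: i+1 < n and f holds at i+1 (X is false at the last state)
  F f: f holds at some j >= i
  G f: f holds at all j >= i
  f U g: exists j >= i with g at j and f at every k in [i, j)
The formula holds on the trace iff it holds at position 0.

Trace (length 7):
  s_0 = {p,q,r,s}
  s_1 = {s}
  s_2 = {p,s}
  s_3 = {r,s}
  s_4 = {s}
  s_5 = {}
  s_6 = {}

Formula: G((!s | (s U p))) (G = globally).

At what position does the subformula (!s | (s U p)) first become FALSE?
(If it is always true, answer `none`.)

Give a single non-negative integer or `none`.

Answer: 3

Derivation:
s_0={p,q,r,s}: (!s | (s U p))=True !s=False s=True (s U p)=True p=True
s_1={s}: (!s | (s U p))=True !s=False s=True (s U p)=True p=False
s_2={p,s}: (!s | (s U p))=True !s=False s=True (s U p)=True p=True
s_3={r,s}: (!s | (s U p))=False !s=False s=True (s U p)=False p=False
s_4={s}: (!s | (s U p))=False !s=False s=True (s U p)=False p=False
s_5={}: (!s | (s U p))=True !s=True s=False (s U p)=False p=False
s_6={}: (!s | (s U p))=True !s=True s=False (s U p)=False p=False
G((!s | (s U p))) holds globally = False
First violation at position 3.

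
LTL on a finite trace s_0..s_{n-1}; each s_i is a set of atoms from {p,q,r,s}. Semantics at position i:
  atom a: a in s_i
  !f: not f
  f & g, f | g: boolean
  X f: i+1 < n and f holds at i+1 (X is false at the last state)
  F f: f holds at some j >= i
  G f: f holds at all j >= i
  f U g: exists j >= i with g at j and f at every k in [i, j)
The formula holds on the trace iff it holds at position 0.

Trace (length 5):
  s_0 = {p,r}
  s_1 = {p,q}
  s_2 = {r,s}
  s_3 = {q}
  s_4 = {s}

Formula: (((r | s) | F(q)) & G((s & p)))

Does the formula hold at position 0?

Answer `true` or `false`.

s_0={p,r}: (((r | s) | F(q)) & G((s & p)))=False ((r | s) | F(q))=True (r | s)=True r=True s=False F(q)=True q=False G((s & p))=False (s & p)=False p=True
s_1={p,q}: (((r | s) | F(q)) & G((s & p)))=False ((r | s) | F(q))=True (r | s)=False r=False s=False F(q)=True q=True G((s & p))=False (s & p)=False p=True
s_2={r,s}: (((r | s) | F(q)) & G((s & p)))=False ((r | s) | F(q))=True (r | s)=True r=True s=True F(q)=True q=False G((s & p))=False (s & p)=False p=False
s_3={q}: (((r | s) | F(q)) & G((s & p)))=False ((r | s) | F(q))=True (r | s)=False r=False s=False F(q)=True q=True G((s & p))=False (s & p)=False p=False
s_4={s}: (((r | s) | F(q)) & G((s & p)))=False ((r | s) | F(q))=True (r | s)=True r=False s=True F(q)=False q=False G((s & p))=False (s & p)=False p=False

Answer: false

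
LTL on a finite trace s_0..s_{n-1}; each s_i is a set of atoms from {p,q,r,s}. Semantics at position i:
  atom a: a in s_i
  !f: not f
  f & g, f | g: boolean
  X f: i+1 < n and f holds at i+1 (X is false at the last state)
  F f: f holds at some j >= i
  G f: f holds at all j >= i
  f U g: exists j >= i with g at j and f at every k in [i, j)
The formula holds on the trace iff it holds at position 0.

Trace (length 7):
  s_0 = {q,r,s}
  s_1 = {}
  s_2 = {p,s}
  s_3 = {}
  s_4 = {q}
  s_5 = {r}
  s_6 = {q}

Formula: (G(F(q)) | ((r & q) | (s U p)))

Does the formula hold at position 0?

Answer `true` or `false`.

s_0={q,r,s}: (G(F(q)) | ((r & q) | (s U p)))=True G(F(q))=True F(q)=True q=True ((r & q) | (s U p))=True (r & q)=True r=True (s U p)=False s=True p=False
s_1={}: (G(F(q)) | ((r & q) | (s U p)))=True G(F(q))=True F(q)=True q=False ((r & q) | (s U p))=False (r & q)=False r=False (s U p)=False s=False p=False
s_2={p,s}: (G(F(q)) | ((r & q) | (s U p)))=True G(F(q))=True F(q)=True q=False ((r & q) | (s U p))=True (r & q)=False r=False (s U p)=True s=True p=True
s_3={}: (G(F(q)) | ((r & q) | (s U p)))=True G(F(q))=True F(q)=True q=False ((r & q) | (s U p))=False (r & q)=False r=False (s U p)=False s=False p=False
s_4={q}: (G(F(q)) | ((r & q) | (s U p)))=True G(F(q))=True F(q)=True q=True ((r & q) | (s U p))=False (r & q)=False r=False (s U p)=False s=False p=False
s_5={r}: (G(F(q)) | ((r & q) | (s U p)))=True G(F(q))=True F(q)=True q=False ((r & q) | (s U p))=False (r & q)=False r=True (s U p)=False s=False p=False
s_6={q}: (G(F(q)) | ((r & q) | (s U p)))=True G(F(q))=True F(q)=True q=True ((r & q) | (s U p))=False (r & q)=False r=False (s U p)=False s=False p=False

Answer: true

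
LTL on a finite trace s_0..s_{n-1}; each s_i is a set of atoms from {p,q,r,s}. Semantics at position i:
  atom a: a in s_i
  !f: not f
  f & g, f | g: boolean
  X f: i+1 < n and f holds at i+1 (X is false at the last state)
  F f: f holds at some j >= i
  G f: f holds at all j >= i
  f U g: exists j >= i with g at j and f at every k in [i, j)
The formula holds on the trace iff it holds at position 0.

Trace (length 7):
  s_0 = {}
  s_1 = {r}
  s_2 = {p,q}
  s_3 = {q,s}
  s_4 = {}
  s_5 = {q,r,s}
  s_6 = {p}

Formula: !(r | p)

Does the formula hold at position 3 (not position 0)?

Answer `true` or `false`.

s_0={}: !(r | p)=True (r | p)=False r=False p=False
s_1={r}: !(r | p)=False (r | p)=True r=True p=False
s_2={p,q}: !(r | p)=False (r | p)=True r=False p=True
s_3={q,s}: !(r | p)=True (r | p)=False r=False p=False
s_4={}: !(r | p)=True (r | p)=False r=False p=False
s_5={q,r,s}: !(r | p)=False (r | p)=True r=True p=False
s_6={p}: !(r | p)=False (r | p)=True r=False p=True
Evaluating at position 3: result = True

Answer: true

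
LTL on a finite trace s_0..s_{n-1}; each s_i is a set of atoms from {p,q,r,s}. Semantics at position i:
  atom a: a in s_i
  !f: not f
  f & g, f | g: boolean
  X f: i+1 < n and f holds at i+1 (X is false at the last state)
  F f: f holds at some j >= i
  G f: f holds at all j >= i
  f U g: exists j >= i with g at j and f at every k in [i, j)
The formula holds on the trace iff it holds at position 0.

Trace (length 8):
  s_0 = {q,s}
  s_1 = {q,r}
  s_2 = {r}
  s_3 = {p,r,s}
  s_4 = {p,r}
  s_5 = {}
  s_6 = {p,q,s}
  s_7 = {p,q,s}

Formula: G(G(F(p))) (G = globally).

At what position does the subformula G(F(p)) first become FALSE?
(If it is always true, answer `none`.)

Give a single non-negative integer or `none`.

s_0={q,s}: G(F(p))=True F(p)=True p=False
s_1={q,r}: G(F(p))=True F(p)=True p=False
s_2={r}: G(F(p))=True F(p)=True p=False
s_3={p,r,s}: G(F(p))=True F(p)=True p=True
s_4={p,r}: G(F(p))=True F(p)=True p=True
s_5={}: G(F(p))=True F(p)=True p=False
s_6={p,q,s}: G(F(p))=True F(p)=True p=True
s_7={p,q,s}: G(F(p))=True F(p)=True p=True
G(G(F(p))) holds globally = True
No violation — formula holds at every position.

Answer: none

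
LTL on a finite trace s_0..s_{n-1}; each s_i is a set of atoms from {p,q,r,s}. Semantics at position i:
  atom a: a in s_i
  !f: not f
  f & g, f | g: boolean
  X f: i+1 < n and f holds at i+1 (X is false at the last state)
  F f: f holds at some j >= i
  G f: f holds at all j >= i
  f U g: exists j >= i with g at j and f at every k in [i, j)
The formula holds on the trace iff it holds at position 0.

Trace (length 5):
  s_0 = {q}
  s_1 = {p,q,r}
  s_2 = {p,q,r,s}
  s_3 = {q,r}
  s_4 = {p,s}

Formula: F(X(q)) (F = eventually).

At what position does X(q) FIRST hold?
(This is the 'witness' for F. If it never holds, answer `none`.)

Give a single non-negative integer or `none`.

s_0={q}: X(q)=True q=True
s_1={p,q,r}: X(q)=True q=True
s_2={p,q,r,s}: X(q)=True q=True
s_3={q,r}: X(q)=False q=True
s_4={p,s}: X(q)=False q=False
F(X(q)) holds; first witness at position 0.

Answer: 0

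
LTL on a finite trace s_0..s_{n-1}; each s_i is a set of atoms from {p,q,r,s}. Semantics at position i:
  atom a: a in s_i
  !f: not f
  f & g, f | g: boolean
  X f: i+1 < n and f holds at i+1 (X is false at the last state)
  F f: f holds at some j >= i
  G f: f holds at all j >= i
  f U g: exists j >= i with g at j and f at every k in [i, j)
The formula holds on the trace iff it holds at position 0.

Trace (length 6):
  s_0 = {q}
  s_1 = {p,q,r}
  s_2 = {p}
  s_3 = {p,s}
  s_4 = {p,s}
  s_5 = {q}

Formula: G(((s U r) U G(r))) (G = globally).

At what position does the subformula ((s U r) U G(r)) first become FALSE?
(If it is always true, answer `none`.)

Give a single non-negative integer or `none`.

s_0={q}: ((s U r) U G(r))=False (s U r)=False s=False r=False G(r)=False
s_1={p,q,r}: ((s U r) U G(r))=False (s U r)=True s=False r=True G(r)=False
s_2={p}: ((s U r) U G(r))=False (s U r)=False s=False r=False G(r)=False
s_3={p,s}: ((s U r) U G(r))=False (s U r)=False s=True r=False G(r)=False
s_4={p,s}: ((s U r) U G(r))=False (s U r)=False s=True r=False G(r)=False
s_5={q}: ((s U r) U G(r))=False (s U r)=False s=False r=False G(r)=False
G(((s U r) U G(r))) holds globally = False
First violation at position 0.

Answer: 0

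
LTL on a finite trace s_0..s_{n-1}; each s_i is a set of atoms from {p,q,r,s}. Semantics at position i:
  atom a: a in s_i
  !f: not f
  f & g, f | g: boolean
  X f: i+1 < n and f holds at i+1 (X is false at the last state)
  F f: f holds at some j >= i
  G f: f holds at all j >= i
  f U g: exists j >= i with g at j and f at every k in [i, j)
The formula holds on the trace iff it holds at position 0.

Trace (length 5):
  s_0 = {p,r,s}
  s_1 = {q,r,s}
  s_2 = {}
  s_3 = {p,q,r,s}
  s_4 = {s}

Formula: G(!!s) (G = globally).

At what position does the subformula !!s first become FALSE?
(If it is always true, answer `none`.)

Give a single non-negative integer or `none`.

s_0={p,r,s}: !!s=True !s=False s=True
s_1={q,r,s}: !!s=True !s=False s=True
s_2={}: !!s=False !s=True s=False
s_3={p,q,r,s}: !!s=True !s=False s=True
s_4={s}: !!s=True !s=False s=True
G(!!s) holds globally = False
First violation at position 2.

Answer: 2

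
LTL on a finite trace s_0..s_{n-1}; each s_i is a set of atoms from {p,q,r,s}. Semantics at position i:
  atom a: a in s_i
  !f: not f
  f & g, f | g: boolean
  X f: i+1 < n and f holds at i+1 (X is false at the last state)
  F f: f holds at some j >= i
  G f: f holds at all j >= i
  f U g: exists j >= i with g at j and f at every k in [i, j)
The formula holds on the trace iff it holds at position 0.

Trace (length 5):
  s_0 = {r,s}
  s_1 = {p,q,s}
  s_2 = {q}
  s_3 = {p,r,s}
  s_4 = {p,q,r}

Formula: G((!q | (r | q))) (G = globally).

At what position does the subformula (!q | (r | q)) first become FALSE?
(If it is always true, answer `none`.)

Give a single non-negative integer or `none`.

s_0={r,s}: (!q | (r | q))=True !q=True q=False (r | q)=True r=True
s_1={p,q,s}: (!q | (r | q))=True !q=False q=True (r | q)=True r=False
s_2={q}: (!q | (r | q))=True !q=False q=True (r | q)=True r=False
s_3={p,r,s}: (!q | (r | q))=True !q=True q=False (r | q)=True r=True
s_4={p,q,r}: (!q | (r | q))=True !q=False q=True (r | q)=True r=True
G((!q | (r | q))) holds globally = True
No violation — formula holds at every position.

Answer: none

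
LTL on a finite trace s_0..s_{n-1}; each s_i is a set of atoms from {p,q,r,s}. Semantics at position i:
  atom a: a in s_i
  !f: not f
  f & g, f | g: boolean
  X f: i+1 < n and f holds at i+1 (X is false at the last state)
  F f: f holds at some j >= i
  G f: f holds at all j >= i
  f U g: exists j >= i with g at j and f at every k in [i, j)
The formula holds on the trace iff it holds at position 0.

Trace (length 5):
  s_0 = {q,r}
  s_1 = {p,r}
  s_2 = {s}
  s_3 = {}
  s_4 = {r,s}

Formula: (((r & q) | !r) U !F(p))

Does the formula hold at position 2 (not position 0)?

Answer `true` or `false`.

Answer: true

Derivation:
s_0={q,r}: (((r & q) | !r) U !F(p))=False ((r & q) | !r)=True (r & q)=True r=True q=True !r=False !F(p)=False F(p)=True p=False
s_1={p,r}: (((r & q) | !r) U !F(p))=False ((r & q) | !r)=False (r & q)=False r=True q=False !r=False !F(p)=False F(p)=True p=True
s_2={s}: (((r & q) | !r) U !F(p))=True ((r & q) | !r)=True (r & q)=False r=False q=False !r=True !F(p)=True F(p)=False p=False
s_3={}: (((r & q) | !r) U !F(p))=True ((r & q) | !r)=True (r & q)=False r=False q=False !r=True !F(p)=True F(p)=False p=False
s_4={r,s}: (((r & q) | !r) U !F(p))=True ((r & q) | !r)=False (r & q)=False r=True q=False !r=False !F(p)=True F(p)=False p=False
Evaluating at position 2: result = True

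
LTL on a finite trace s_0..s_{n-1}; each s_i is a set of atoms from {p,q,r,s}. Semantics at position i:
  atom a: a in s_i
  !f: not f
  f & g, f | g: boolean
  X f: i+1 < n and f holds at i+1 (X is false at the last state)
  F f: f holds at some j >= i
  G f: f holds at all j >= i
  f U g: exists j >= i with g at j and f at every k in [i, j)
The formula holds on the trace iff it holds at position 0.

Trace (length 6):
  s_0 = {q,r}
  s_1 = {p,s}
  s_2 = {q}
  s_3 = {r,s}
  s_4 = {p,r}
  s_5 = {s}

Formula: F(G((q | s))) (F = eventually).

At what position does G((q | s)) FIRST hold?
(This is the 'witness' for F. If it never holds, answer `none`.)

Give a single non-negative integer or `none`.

s_0={q,r}: G((q | s))=False (q | s)=True q=True s=False
s_1={p,s}: G((q | s))=False (q | s)=True q=False s=True
s_2={q}: G((q | s))=False (q | s)=True q=True s=False
s_3={r,s}: G((q | s))=False (q | s)=True q=False s=True
s_4={p,r}: G((q | s))=False (q | s)=False q=False s=False
s_5={s}: G((q | s))=True (q | s)=True q=False s=True
F(G((q | s))) holds; first witness at position 5.

Answer: 5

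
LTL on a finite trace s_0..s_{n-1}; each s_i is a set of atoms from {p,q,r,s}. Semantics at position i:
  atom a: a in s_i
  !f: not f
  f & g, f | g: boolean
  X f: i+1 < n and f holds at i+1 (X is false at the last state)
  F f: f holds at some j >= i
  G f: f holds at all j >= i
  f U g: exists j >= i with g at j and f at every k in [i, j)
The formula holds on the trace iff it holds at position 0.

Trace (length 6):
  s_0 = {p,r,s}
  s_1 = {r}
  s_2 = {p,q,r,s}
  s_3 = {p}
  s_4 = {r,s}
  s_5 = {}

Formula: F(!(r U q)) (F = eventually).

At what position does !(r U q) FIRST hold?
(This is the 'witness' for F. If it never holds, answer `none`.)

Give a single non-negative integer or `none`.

s_0={p,r,s}: !(r U q)=False (r U q)=True r=True q=False
s_1={r}: !(r U q)=False (r U q)=True r=True q=False
s_2={p,q,r,s}: !(r U q)=False (r U q)=True r=True q=True
s_3={p}: !(r U q)=True (r U q)=False r=False q=False
s_4={r,s}: !(r U q)=True (r U q)=False r=True q=False
s_5={}: !(r U q)=True (r U q)=False r=False q=False
F(!(r U q)) holds; first witness at position 3.

Answer: 3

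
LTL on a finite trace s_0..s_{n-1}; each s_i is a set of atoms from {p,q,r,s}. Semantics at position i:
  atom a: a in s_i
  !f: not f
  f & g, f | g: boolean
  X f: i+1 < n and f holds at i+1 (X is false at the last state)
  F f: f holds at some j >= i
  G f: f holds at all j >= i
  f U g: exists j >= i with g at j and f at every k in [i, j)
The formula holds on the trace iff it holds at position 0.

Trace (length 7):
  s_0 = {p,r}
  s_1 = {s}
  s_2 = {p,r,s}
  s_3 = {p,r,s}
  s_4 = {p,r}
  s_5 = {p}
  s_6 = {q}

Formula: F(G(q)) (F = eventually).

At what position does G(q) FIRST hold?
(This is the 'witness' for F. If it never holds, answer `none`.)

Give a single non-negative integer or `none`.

Answer: 6

Derivation:
s_0={p,r}: G(q)=False q=False
s_1={s}: G(q)=False q=False
s_2={p,r,s}: G(q)=False q=False
s_3={p,r,s}: G(q)=False q=False
s_4={p,r}: G(q)=False q=False
s_5={p}: G(q)=False q=False
s_6={q}: G(q)=True q=True
F(G(q)) holds; first witness at position 6.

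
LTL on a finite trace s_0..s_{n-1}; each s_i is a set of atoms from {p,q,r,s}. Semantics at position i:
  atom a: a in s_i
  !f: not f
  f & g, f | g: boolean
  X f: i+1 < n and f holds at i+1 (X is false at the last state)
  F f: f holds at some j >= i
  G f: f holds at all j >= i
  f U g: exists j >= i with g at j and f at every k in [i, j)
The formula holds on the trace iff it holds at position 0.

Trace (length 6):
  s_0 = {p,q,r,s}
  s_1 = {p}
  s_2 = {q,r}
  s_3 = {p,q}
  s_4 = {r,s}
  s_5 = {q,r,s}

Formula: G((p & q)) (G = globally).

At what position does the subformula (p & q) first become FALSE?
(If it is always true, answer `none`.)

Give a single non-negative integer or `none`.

Answer: 1

Derivation:
s_0={p,q,r,s}: (p & q)=True p=True q=True
s_1={p}: (p & q)=False p=True q=False
s_2={q,r}: (p & q)=False p=False q=True
s_3={p,q}: (p & q)=True p=True q=True
s_4={r,s}: (p & q)=False p=False q=False
s_5={q,r,s}: (p & q)=False p=False q=True
G((p & q)) holds globally = False
First violation at position 1.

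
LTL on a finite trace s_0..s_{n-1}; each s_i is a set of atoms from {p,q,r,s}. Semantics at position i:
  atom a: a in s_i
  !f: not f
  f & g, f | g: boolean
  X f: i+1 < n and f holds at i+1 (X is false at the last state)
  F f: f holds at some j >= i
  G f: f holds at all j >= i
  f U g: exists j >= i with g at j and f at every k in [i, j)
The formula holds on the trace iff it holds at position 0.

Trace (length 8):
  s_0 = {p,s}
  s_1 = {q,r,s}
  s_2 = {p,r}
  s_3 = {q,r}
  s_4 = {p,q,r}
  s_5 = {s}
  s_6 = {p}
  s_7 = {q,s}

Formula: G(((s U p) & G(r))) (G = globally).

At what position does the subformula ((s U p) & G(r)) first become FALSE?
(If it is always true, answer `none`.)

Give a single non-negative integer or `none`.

Answer: 0

Derivation:
s_0={p,s}: ((s U p) & G(r))=False (s U p)=True s=True p=True G(r)=False r=False
s_1={q,r,s}: ((s U p) & G(r))=False (s U p)=True s=True p=False G(r)=False r=True
s_2={p,r}: ((s U p) & G(r))=False (s U p)=True s=False p=True G(r)=False r=True
s_3={q,r}: ((s U p) & G(r))=False (s U p)=False s=False p=False G(r)=False r=True
s_4={p,q,r}: ((s U p) & G(r))=False (s U p)=True s=False p=True G(r)=False r=True
s_5={s}: ((s U p) & G(r))=False (s U p)=True s=True p=False G(r)=False r=False
s_6={p}: ((s U p) & G(r))=False (s U p)=True s=False p=True G(r)=False r=False
s_7={q,s}: ((s U p) & G(r))=False (s U p)=False s=True p=False G(r)=False r=False
G(((s U p) & G(r))) holds globally = False
First violation at position 0.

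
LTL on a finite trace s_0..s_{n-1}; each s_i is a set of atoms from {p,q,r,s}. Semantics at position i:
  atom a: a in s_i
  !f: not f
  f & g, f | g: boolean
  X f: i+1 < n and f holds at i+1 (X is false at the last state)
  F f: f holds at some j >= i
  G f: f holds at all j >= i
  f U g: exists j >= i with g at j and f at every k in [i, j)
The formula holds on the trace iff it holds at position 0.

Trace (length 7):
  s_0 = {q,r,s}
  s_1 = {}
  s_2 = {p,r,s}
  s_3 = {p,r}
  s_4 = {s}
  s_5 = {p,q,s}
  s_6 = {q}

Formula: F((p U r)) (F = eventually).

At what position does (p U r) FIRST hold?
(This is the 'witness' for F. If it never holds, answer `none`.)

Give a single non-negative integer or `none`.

Answer: 0

Derivation:
s_0={q,r,s}: (p U r)=True p=False r=True
s_1={}: (p U r)=False p=False r=False
s_2={p,r,s}: (p U r)=True p=True r=True
s_3={p,r}: (p U r)=True p=True r=True
s_4={s}: (p U r)=False p=False r=False
s_5={p,q,s}: (p U r)=False p=True r=False
s_6={q}: (p U r)=False p=False r=False
F((p U r)) holds; first witness at position 0.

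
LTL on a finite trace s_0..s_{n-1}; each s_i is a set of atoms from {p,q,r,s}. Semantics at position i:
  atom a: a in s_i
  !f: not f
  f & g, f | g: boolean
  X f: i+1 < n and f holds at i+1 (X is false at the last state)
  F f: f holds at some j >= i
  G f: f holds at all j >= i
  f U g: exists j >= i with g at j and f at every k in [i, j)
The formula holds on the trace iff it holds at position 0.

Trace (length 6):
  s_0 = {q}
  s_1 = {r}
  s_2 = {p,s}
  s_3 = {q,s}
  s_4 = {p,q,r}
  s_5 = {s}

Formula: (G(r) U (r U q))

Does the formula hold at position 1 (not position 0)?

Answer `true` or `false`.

s_0={q}: (G(r) U (r U q))=True G(r)=False r=False (r U q)=True q=True
s_1={r}: (G(r) U (r U q))=False G(r)=False r=True (r U q)=False q=False
s_2={p,s}: (G(r) U (r U q))=False G(r)=False r=False (r U q)=False q=False
s_3={q,s}: (G(r) U (r U q))=True G(r)=False r=False (r U q)=True q=True
s_4={p,q,r}: (G(r) U (r U q))=True G(r)=False r=True (r U q)=True q=True
s_5={s}: (G(r) U (r U q))=False G(r)=False r=False (r U q)=False q=False
Evaluating at position 1: result = False

Answer: false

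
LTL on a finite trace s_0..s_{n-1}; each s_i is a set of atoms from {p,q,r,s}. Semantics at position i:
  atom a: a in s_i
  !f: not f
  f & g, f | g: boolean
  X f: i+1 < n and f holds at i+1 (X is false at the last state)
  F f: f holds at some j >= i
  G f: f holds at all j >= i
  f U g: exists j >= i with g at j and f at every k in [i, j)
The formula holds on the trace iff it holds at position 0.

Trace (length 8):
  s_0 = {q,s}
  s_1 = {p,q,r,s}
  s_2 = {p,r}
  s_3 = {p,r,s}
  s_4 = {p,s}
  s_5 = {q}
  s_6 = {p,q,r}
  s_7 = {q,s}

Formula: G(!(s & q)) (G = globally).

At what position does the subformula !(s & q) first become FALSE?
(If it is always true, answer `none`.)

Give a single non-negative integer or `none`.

s_0={q,s}: !(s & q)=False (s & q)=True s=True q=True
s_1={p,q,r,s}: !(s & q)=False (s & q)=True s=True q=True
s_2={p,r}: !(s & q)=True (s & q)=False s=False q=False
s_3={p,r,s}: !(s & q)=True (s & q)=False s=True q=False
s_4={p,s}: !(s & q)=True (s & q)=False s=True q=False
s_5={q}: !(s & q)=True (s & q)=False s=False q=True
s_6={p,q,r}: !(s & q)=True (s & q)=False s=False q=True
s_7={q,s}: !(s & q)=False (s & q)=True s=True q=True
G(!(s & q)) holds globally = False
First violation at position 0.

Answer: 0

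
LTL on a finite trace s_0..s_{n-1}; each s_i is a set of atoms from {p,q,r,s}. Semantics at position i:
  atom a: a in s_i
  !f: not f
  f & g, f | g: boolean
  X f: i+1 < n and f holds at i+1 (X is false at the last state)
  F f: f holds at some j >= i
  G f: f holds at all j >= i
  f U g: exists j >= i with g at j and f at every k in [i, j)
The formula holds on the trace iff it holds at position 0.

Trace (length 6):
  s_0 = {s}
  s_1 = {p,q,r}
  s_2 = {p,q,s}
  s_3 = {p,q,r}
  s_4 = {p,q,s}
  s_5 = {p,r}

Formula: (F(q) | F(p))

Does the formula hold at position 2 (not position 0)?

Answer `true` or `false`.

Answer: true

Derivation:
s_0={s}: (F(q) | F(p))=True F(q)=True q=False F(p)=True p=False
s_1={p,q,r}: (F(q) | F(p))=True F(q)=True q=True F(p)=True p=True
s_2={p,q,s}: (F(q) | F(p))=True F(q)=True q=True F(p)=True p=True
s_3={p,q,r}: (F(q) | F(p))=True F(q)=True q=True F(p)=True p=True
s_4={p,q,s}: (F(q) | F(p))=True F(q)=True q=True F(p)=True p=True
s_5={p,r}: (F(q) | F(p))=True F(q)=False q=False F(p)=True p=True
Evaluating at position 2: result = True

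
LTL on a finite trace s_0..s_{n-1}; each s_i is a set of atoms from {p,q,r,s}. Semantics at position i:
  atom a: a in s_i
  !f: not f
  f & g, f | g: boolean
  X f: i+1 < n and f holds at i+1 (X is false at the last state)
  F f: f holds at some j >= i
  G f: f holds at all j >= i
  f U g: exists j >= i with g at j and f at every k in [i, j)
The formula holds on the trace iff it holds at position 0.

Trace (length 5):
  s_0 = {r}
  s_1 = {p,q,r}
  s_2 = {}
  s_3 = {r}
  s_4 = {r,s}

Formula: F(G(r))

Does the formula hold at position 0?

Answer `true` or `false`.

s_0={r}: F(G(r))=True G(r)=False r=True
s_1={p,q,r}: F(G(r))=True G(r)=False r=True
s_2={}: F(G(r))=True G(r)=False r=False
s_3={r}: F(G(r))=True G(r)=True r=True
s_4={r,s}: F(G(r))=True G(r)=True r=True

Answer: true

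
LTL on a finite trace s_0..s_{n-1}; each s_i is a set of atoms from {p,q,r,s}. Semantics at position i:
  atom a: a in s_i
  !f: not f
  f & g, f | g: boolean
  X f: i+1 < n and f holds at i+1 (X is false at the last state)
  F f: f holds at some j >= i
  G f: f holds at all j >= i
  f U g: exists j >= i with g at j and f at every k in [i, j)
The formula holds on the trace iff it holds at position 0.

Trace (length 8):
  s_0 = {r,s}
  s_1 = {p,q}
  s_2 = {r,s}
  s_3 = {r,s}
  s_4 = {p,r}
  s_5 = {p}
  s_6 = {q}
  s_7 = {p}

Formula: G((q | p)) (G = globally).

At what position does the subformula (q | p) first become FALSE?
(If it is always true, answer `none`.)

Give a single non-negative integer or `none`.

Answer: 0

Derivation:
s_0={r,s}: (q | p)=False q=False p=False
s_1={p,q}: (q | p)=True q=True p=True
s_2={r,s}: (q | p)=False q=False p=False
s_3={r,s}: (q | p)=False q=False p=False
s_4={p,r}: (q | p)=True q=False p=True
s_5={p}: (q | p)=True q=False p=True
s_6={q}: (q | p)=True q=True p=False
s_7={p}: (q | p)=True q=False p=True
G((q | p)) holds globally = False
First violation at position 0.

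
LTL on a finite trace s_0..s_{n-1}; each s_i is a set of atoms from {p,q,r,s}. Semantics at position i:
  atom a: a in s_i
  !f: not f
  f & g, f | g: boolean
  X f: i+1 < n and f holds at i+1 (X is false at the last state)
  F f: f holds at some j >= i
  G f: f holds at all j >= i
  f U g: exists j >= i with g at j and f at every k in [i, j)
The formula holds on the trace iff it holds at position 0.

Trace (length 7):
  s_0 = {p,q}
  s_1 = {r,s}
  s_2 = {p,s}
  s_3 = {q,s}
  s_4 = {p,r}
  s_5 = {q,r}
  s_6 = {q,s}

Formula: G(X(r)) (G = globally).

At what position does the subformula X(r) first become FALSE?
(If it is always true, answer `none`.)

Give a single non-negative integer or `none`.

Answer: 1

Derivation:
s_0={p,q}: X(r)=True r=False
s_1={r,s}: X(r)=False r=True
s_2={p,s}: X(r)=False r=False
s_3={q,s}: X(r)=True r=False
s_4={p,r}: X(r)=True r=True
s_5={q,r}: X(r)=False r=True
s_6={q,s}: X(r)=False r=False
G(X(r)) holds globally = False
First violation at position 1.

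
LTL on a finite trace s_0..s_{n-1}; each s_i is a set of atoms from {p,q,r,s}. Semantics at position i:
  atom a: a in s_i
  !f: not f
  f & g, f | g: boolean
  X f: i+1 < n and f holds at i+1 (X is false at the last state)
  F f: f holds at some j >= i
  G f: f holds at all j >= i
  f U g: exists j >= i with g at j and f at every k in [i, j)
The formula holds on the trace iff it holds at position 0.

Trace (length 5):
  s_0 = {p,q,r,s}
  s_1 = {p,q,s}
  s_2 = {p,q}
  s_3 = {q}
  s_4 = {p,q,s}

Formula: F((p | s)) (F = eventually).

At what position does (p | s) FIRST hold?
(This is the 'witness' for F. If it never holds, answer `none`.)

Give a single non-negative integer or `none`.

s_0={p,q,r,s}: (p | s)=True p=True s=True
s_1={p,q,s}: (p | s)=True p=True s=True
s_2={p,q}: (p | s)=True p=True s=False
s_3={q}: (p | s)=False p=False s=False
s_4={p,q,s}: (p | s)=True p=True s=True
F((p | s)) holds; first witness at position 0.

Answer: 0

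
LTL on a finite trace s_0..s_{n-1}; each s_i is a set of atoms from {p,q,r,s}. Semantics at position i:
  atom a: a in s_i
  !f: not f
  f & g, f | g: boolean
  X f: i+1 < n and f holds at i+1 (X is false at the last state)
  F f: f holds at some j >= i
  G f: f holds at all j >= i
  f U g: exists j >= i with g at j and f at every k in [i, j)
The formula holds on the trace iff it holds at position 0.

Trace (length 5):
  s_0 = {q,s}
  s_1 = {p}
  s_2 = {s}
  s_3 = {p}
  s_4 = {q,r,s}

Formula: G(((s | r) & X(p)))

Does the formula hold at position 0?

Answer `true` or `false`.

s_0={q,s}: G(((s | r) & X(p)))=False ((s | r) & X(p))=True (s | r)=True s=True r=False X(p)=True p=False
s_1={p}: G(((s | r) & X(p)))=False ((s | r) & X(p))=False (s | r)=False s=False r=False X(p)=False p=True
s_2={s}: G(((s | r) & X(p)))=False ((s | r) & X(p))=True (s | r)=True s=True r=False X(p)=True p=False
s_3={p}: G(((s | r) & X(p)))=False ((s | r) & X(p))=False (s | r)=False s=False r=False X(p)=False p=True
s_4={q,r,s}: G(((s | r) & X(p)))=False ((s | r) & X(p))=False (s | r)=True s=True r=True X(p)=False p=False

Answer: false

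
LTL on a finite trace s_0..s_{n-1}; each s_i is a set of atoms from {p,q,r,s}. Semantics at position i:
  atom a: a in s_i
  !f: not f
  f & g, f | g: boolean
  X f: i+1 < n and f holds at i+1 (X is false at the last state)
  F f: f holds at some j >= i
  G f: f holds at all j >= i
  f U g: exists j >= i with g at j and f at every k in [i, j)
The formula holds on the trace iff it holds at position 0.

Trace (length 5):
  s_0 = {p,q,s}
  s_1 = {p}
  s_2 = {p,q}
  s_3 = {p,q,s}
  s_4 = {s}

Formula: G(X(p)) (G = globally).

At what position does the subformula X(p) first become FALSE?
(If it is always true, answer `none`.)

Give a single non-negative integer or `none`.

s_0={p,q,s}: X(p)=True p=True
s_1={p}: X(p)=True p=True
s_2={p,q}: X(p)=True p=True
s_3={p,q,s}: X(p)=False p=True
s_4={s}: X(p)=False p=False
G(X(p)) holds globally = False
First violation at position 3.

Answer: 3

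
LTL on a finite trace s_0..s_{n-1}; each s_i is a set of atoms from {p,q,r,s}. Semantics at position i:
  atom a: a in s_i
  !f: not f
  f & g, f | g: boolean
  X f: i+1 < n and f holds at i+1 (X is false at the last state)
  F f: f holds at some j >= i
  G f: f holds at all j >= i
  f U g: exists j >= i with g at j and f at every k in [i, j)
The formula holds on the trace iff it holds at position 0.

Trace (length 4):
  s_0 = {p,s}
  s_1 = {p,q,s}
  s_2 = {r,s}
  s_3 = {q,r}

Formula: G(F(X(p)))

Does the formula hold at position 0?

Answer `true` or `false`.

Answer: false

Derivation:
s_0={p,s}: G(F(X(p)))=False F(X(p))=True X(p)=True p=True
s_1={p,q,s}: G(F(X(p)))=False F(X(p))=False X(p)=False p=True
s_2={r,s}: G(F(X(p)))=False F(X(p))=False X(p)=False p=False
s_3={q,r}: G(F(X(p)))=False F(X(p))=False X(p)=False p=False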